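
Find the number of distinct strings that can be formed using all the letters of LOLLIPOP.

LOLLIPOP has 8 letters with L appearing 3 times, O appearing twice, and P appearing twice.
So there are 8! / (3!·2!·2!) = 1680 distinguishable arrangements.

1680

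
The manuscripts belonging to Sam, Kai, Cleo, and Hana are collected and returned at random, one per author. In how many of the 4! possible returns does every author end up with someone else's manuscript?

9

Count assignments avoiding every fixed point. For any j of the 4 authors fixed to their own manuscript, the other 4−j can be arranged in (4−j)! ways.
By inclusion–exclusion this is Σ_{j=0}^{4} (−1)^j C(4,j)·(4−j)!.
Computing: 24 − 24 + 12 − 4 + 1 = 9.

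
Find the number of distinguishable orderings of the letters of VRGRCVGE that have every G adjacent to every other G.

Treat the 2 copies of G as a single block. The multiset to arrange is then {GG, C, E, R, R, V, V}, 7 items in all.
That gives (7)!/(2!·2!) = 1260 arrangements.

1260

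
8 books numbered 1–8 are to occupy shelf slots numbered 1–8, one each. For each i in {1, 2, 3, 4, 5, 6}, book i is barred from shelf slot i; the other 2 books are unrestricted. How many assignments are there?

Let Aᵢ (for 1 ≤ i ≤ 6) be the placements that put book i in its forbidden shelf slot. Any j of these fix j positions, leaving (8−j)! ways to fill the rest, and there are C(6,j) ways to pick which j.
By inclusion–exclusion, the number of valid placements is Σ_{j=0}^{6} (−1)^j C(6,j)·(8−j)!.
Computing: 40320 − 30240 + 10800 − 2400 + 360 − 36 + 2 = 18806.

18806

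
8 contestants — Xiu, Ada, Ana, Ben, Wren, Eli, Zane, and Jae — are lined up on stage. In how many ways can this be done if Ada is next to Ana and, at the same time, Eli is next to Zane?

Treat {Ada,Ana} as one block (2 orders) and {Eli,Zane} as another (2 orders).
That leaves 6 units to arrange: 2 × 2 × 6! = 4 × 720 = 2880.

2880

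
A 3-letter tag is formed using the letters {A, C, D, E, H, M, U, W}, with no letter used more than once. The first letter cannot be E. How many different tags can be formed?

294

The first letter has 8−1 = 7 choices (anything except E).
The remaining 2 letters are filled from the other 7 symbols without repetition: 7 × 6 = 42.
Total: 7 × 42 = 294.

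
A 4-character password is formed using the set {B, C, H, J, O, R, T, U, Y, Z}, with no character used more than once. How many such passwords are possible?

5040

Choose and order 4 of the 10 symbols: the first character has 10 options, the next 9, then 8, 7.
That product is 10 × 9 × 8 × 7 = 5040.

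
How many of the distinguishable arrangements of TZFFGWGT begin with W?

630

With the first slot taken by W, it remains to arrange the other 7 letters (TZFFGGT).
Those 7 letters have F appearing twice, G appearing twice, and T appearing twice, giving (7)!/(2!·2!·2!) = 630.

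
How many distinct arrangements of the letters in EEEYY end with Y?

Fix Y in the last position and arrange the remaining 4 letters.
Those 4 letters have E appearing 3 times, giving (4)!/(3!) = 4.

4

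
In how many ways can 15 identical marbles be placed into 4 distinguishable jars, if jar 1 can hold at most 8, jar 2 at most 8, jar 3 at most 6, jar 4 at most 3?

Without the upper bounds there are C(18,3) = 816 ways to split 15 among 4 jars.
Subtract solutions that violate a single cap (substitute x_i' = x_i − (cap_i+1)): x_1 ≥ 9 gives C(9,3) = 84; x_2 ≥ 9 gives C(9,3) = 84; x_3 ≥ 7 gives C(11,3) = 165; x_4 ≥ 4 gives C(14,3) = 364. Together 697.
Add back pairs where two caps are both exceeded: 0 + 0 + 10 + 0 + 10 + 35 = 55.
By inclusion–exclusion the count is 816 − 697 + 55 = 174.

174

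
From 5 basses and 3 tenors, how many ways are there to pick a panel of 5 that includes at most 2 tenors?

46

Split by how many tenors are chosen (0 through 2).
Sum: C(3,0)·C(5,5) + C(3,1)·C(5,4) + C(3,2)·C(5,3) = 1 + 15 + 30 = 46.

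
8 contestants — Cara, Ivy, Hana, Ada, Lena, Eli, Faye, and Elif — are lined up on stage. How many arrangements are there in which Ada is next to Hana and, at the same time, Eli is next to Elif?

Treat {Ada,Hana} as one block (2 orders) and {Eli,Elif} as another (2 orders).
That leaves 6 units to arrange: 2 × 2 × 6! = 4 × 720 = 2880.

2880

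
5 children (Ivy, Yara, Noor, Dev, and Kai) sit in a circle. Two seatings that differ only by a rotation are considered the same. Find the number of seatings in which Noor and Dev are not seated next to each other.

12

Without the restriction there are (4)! = 24 seatings.
Seatings with Noor beside Dev: treat them as a block with 2 internal orders, giving 2 × (3)! = 12.
Subtracting, 24 − 12 = 12.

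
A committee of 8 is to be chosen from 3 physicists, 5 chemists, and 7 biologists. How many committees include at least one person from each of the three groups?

5894

Total 8-person selections from all 15: C(15,8) = 6435.
Subtract selections that omit an entire group: no physicists → C(12,8) = 495; no chemists → C(10,8) = 45; no biologists → C(8,8) = 1.
Add back selections omitting two groups (i.e. drawn from a single group): C(3,8) + C(5,8) + C(7,8) = 0.
By inclusion–exclusion: 6435 − 541 + 0 = 5894.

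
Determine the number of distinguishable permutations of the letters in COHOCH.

Letter multiplicities in COHOCH: C×2, H×2, O×2.
Dividing 6! = 720 by 2!·2!·2! = 8 for the repeated letters gives 90.

90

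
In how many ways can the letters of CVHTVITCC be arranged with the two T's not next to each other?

There are 9!/(3!·2!·2!) = 15120 arrangements of CVHTVITCC in total.
Arrangements with the T's together: treat TT as one letter, giving (8)!/(3!·2!) = 3360.
Hence 15120 − 3360 = 11760.

11760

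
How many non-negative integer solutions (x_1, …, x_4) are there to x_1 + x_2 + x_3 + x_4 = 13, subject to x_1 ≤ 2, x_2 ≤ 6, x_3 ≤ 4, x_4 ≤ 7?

By stars and bars, unrestricted non-negative solutions to x_1+…+x_4 = 13 number C(13+3,3) = 560.
Subtract solutions that violate a single cap (substitute x_i' = x_i − (cap_i+1)): x_1 ≥ 3 gives C(13,3) = 286; x_2 ≥ 7 gives C(9,3) = 84; x_3 ≥ 5 gives C(11,3) = 165; x_4 ≥ 8 gives C(8,3) = 56. Together 591.
Add back pairs where two caps are both exceeded: 20 + 56 + 10 + 4 + 0 + 1 = 91.
By inclusion–exclusion the count is 560 − 591 + 91 = 60.

60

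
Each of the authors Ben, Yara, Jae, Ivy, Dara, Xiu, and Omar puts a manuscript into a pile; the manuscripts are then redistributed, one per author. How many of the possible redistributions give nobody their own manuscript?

1854

Count assignments avoiding every fixed point. For any j of the 7 authors fixed to their own manuscript, the other 7−j can be arranged in (7−j)! ways.
By inclusion–exclusion this is Σ_{j=0}^{7} (−1)^j C(7,j)·(7−j)!.
Computing: 5040 − 5040 + 2520 − 840 + 210 − 42 + 7 − 1 = 1854.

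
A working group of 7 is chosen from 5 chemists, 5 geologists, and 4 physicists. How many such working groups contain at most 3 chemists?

2976

Split by how many chemists are chosen (0 through 3).
Sum: C(5,0)·C(9,7) + C(5,1)·C(9,6) + C(5,2)·C(9,5) + C(5,3)·C(9,4) = 36 + 420 + 1260 + 1260 = 2976.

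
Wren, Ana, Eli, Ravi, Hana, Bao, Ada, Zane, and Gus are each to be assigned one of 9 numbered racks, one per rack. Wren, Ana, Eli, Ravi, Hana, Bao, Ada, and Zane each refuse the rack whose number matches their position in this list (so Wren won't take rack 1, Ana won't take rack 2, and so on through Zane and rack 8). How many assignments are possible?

148329

Let Aᵢ (for 1 ≤ i ≤ 8) be the placements that put person i in their forbidden rack. Any j of these fix j positions, leaving (9−j)! ways to fill the rest, and there are C(8,j) ways to pick which j.
By inclusion–exclusion, the number of valid placements is Σ_{j=0}^{8} (−1)^j C(8,j)·(9−j)!.
Computing: 362880 − 322560 + 141120 − 40320 + 8400 − 1344 + 168 − 16 + 1 = 148329.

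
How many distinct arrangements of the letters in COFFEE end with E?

60

Fix E in the last position and arrange the remaining 5 letters.
Those 5 letters have F appearing twice, giving (5)!/(2!) = 60.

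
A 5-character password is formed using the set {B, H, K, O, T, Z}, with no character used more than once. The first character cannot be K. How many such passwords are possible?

The first character has 6−1 = 5 choices (anything except K).
The remaining 4 characters are filled from the other 5 symbols without repetition: 5 × 4 × 3 × 2 = 120.
Total: 5 × 120 = 600.

600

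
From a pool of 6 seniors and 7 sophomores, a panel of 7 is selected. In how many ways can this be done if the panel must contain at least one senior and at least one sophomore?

1715

Total 7-person selections from all 13: C(13,7) = 1716.
Subtract selections that omit an entire group: no seniors → C(7,7) = 1; no sophomores → C(6,7) = 0.
Both groups omitted at once is impossible, so 1716 − 1 = 1715.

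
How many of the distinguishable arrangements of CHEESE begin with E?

With the first slot taken by E, it remains to arrange the other 5 letters (CHESE).
Those 5 letters have E appearing twice, giving (5)!/(2!) = 60.

60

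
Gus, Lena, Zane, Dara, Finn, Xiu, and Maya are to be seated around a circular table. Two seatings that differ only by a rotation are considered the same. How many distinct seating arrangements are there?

Around a circle, 7 distinct people have 7!/7 = (6)! = 720 rotationally distinct seatings.

720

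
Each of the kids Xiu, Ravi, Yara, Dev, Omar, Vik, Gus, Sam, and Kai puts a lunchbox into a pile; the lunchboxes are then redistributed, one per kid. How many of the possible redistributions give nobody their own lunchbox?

133496

Count assignments avoiding every fixed point. For any j of the 9 kids fixed to their own lunchbox, the other 9−j can be arranged in (9−j)! ways.
By inclusion–exclusion this is Σ_{j=0}^{9} (−1)^j C(9,j)·(9−j)!.
Computing: 362880 − 362880 + 181440 − 60480 + 15120 − 3024 + 504 − 72 + 9 − 1 = 133496.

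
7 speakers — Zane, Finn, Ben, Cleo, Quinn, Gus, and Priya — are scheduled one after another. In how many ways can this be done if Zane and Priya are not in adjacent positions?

There are 7! = 5040 arrangements in all. If Zane and Priya are adjacent, merging them into one block gives 2·(6)! = 1440 arrangements.
Complementary counting: 5040 − 1440 = 3600.

3600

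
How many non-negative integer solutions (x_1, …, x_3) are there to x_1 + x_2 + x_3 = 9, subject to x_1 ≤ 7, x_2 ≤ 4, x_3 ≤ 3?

17

Ignoring the caps, the number of non-negative solutions to x_1+…+x_3 = 9 is C(11,2) = 55.
Subtract solutions that violate a single cap (substitute x_i' = x_i − (cap_i+1)): x_1 ≥ 8 gives C(3,2) = 3; x_2 ≥ 5 gives C(6,2) = 15; x_3 ≥ 4 gives C(7,2) = 21. Together 39.
Add back pairs where two caps are both exceeded: 0 + 0 + 1 = 1.
By inclusion–exclusion the count is 55 − 39 + 1 = 17.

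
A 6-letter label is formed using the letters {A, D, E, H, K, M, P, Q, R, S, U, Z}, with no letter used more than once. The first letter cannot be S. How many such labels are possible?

609840

The first letter has 12−1 = 11 choices (anything except S).
The remaining 5 letters are filled from the other 11 symbols without repetition: 11 × 10 × 9 × 8 × 7 = 55440.
Total: 11 × 55440 = 609840.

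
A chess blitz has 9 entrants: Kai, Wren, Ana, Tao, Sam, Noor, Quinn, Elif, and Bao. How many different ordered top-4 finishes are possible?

3024

This is an ordered selection of 4 from 9: P(9,4).
That gives 9 × 8 × 7 × 6 = 3024.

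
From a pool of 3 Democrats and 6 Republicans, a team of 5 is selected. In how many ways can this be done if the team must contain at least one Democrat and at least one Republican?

Unrestricted: C(9,5) = 126 ways to pick any 5 of the 9.
Selections missing a whole group: no Democrats → C(6,5) = 6; no Republicans → C(3,5) = 0.
Both groups omitted at once is impossible, so 126 − 6 = 120.

120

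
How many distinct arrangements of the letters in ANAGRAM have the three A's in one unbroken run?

120

Treat the 3 copies of A as a single block. The multiset to arrange is then {AAA, G, M, N, R}, 5 items in all.
All 5 items are distinct, so there are (5)! = 120 arrangements.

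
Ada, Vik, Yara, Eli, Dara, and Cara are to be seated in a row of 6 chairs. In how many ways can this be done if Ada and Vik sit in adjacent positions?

Treat {Ada, Vik} as a single unit. There are 5 units to order, and the pair itself can be ordered 2 ways.
That gives 2 × 5! = 2 × 120 = 240.

240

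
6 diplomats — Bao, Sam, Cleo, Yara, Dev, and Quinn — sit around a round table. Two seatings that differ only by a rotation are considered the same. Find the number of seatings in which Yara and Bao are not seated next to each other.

72

Without the restriction there are (5)! = 120 seatings.
Those with Yara next to Bao: fuse the pair into one unit and seat 5 units around a circle — 2·(4)! = 48.
Subtracting, 120 − 48 = 72.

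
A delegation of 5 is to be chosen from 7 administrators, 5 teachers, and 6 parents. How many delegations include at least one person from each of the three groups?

6055

With no constraint there are C(18,5) = 8568 possible selections.
Selections missing a whole group: no administrators → C(11,5) = 462; no teachers → C(13,5) = 1287; no parents → C(12,5) = 792.
Add back selections omitting two groups (i.e. drawn from a single group): C(7,5) + C(5,5) + C(6,5) = 28.
By inclusion–exclusion: 8568 − 2541 + 28 = 6055.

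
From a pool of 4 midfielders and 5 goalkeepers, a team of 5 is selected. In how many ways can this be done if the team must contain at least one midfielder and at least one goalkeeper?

Total 5-person selections from all 9: C(9,5) = 126.
Selections missing a whole group: no midfielders → C(5,5) = 1; no goalkeepers → C(4,5) = 0.
Both groups omitted at once is impossible, so 126 − 1 = 125.

125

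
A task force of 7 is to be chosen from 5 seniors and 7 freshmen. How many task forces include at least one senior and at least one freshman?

791

With no constraint there are C(12,7) = 792 possible selections.
Subtract selections that omit an entire group: no seniors → C(7,7) = 1; no freshmen → C(5,7) = 0.
Both groups omitted at once is impossible, so 792 − 1 = 791.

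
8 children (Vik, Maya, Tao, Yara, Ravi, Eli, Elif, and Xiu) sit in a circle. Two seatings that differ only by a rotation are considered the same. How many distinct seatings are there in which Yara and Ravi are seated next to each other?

Glue Yara and Ravi into a block (2 internal orders). Seating 7 units around a circle gives (6)! arrangements.
So 2 × (6)! = 2 × 720 = 1440.

1440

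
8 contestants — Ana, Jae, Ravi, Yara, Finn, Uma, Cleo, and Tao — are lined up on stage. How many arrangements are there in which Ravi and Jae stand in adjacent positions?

Treat {Ravi, Jae} as a single unit. There are 7 units to order, and the pair itself can be ordered 2 ways.
So the count is 2·(7)! = 10080.

10080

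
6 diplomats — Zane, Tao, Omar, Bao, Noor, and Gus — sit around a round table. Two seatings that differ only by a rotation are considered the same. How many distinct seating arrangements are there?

120

Fix one person's seat to break rotational symmetry; the remaining 5 people can be arranged in (5)! = 120 ways.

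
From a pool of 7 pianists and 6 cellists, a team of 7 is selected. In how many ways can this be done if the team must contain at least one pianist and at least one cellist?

Total 7-person selections from all 13: C(13,7) = 1716.
Subtract selections that omit an entire group: no pianists → C(6,7) = 0; no cellists → C(7,7) = 1.
Both groups omitted at once is impossible, so 1716 − 1 = 1715.

1715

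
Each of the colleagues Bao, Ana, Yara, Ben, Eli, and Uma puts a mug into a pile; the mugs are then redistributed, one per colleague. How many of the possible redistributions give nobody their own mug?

Count assignments avoiding every fixed point. For any j of the 6 colleagues fixed to their own mug, the other 6−j can be arranged in (6−j)! ways.
By inclusion–exclusion this is Σ_{j=0}^{6} (−1)^j C(6,j)·(6−j)!.
Computing: 720 − 720 + 360 − 120 + 30 − 6 + 1 = 265.

265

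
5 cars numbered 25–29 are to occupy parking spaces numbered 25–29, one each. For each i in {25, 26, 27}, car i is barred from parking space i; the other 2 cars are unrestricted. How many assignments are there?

64

Let Aᵢ (for i ∈ {25, 26, 27}) be the placements that put car i in its forbidden parking space. Any j of these fix j positions, leaving (5−j)! ways to fill the rest, and there are C(3,j) ways to pick which j.
By inclusion–exclusion, the number of valid placements is Σ_{j=0}^{3} (−1)^j C(3,j)·(5−j)!.
Computing: 120 − 72 + 18 − 2 = 64.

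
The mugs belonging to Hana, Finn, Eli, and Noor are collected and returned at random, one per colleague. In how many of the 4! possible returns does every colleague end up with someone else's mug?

Count assignments avoiding every fixed point. For any j of the 4 colleagues fixed to their own mug, the other 4−j can be arranged in (4−j)! ways.
By inclusion–exclusion this is Σ_{j=0}^{4} (−1)^j C(4,j)·(4−j)!.
Computing: 24 − 24 + 12 − 4 + 1 = 9.

9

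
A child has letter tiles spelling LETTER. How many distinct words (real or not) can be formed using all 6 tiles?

LETTER has 6 letters with E appearing twice and T appearing twice.
So there are 6! / (2!·2!) = 180 distinguishable arrangements.

180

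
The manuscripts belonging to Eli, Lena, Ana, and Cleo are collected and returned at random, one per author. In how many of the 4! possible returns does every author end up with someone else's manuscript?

This is the derangement count D_4: permutations of 4 items with no fixed point.
By inclusion–exclusion this is Σ_{j=0}^{4} (−1)^j C(4,j)·(4−j)!.
Computing: 24 − 24 + 12 − 4 + 1 = 9.

9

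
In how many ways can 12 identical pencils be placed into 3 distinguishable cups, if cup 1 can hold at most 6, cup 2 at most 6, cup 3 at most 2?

Without the upper bounds there are C(14,2) = 91 ways to split 12 among 3 cups.
Subtract solutions that violate a single cap (substitute x_i' = x_i − (cap_i+1)): x_1 ≥ 7 gives C(7,2) = 21; x_2 ≥ 7 gives C(7,2) = 21; x_3 ≥ 3 gives C(11,2) = 55. Together 97.
Add back pairs where two caps are both exceeded: 0 + 6 + 6 = 12.
By inclusion–exclusion the count is 91 − 97 + 12 = 6.

6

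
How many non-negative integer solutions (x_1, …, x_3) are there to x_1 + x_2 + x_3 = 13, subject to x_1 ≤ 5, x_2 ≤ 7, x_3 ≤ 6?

Without the upper bounds there are C(15,2) = 105 ways to split 13 among 3 variables.
Subtract solutions that violate a single cap (substitute x_i' = x_i − (cap_i+1)): x_1 ≥ 6 gives C(9,2) = 36; x_2 ≥ 8 gives C(7,2) = 21; x_3 ≥ 7 gives C(8,2) = 28. Together 85.
Add back pairs where two caps are both exceeded: 0 + 1 + 0 = 1.
By inclusion–exclusion the count is 105 − 85 + 1 = 21.

21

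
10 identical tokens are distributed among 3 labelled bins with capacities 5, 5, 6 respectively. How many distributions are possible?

Ignoring the caps, the number of non-negative solutions to x_1+…+x_3 = 10 is C(12,2) = 66.
Subtract solutions that violate a single cap (substitute x_i' = x_i − (cap_i+1)): x_1 ≥ 6 gives C(6,2) = 15; x_2 ≥ 6 gives C(6,2) = 15; x_3 ≥ 7 gives C(5,2) = 10. Together 40.
No two caps can be exceeded simultaneously, so the pair terms are all 0.
By inclusion–exclusion the count is 66 − 40 + 0 = 26.

26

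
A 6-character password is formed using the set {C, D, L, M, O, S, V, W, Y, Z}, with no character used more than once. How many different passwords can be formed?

151200

With no repetition, fill the 6 characters in order: 10 choices, then 9, down to 5.
That product is 10 × 9 × 8 × 7 × 6 × 5 = 151200.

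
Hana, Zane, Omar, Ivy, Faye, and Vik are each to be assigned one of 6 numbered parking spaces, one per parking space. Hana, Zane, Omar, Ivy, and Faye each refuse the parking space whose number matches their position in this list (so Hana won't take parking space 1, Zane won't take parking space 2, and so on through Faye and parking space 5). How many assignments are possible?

309

Let Aᵢ (for 1 ≤ i ≤ 5) be the placements that put person i in their forbidden parking space. Any j of these fix j positions, leaving (6−j)! ways to fill the rest, and there are C(5,j) ways to pick which j.
By inclusion–exclusion, the number of valid placements is Σ_{j=0}^{5} (−1)^j C(5,j)·(6−j)!.
Computing: 720 − 600 + 240 − 60 + 10 − 1 = 309.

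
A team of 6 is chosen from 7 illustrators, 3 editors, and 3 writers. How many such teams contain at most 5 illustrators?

1709

Split by how many illustrators are chosen (0 through 5).
Sum: C(7,0)·C(6,6) + C(7,1)·C(6,5) + C(7,2)·C(6,4) + C(7,3)·C(6,3) + C(7,4)·C(6,2) + C(7,5)·C(6,1) = 1 + 42 + 315 + 700 + 525 + 126 = 1709.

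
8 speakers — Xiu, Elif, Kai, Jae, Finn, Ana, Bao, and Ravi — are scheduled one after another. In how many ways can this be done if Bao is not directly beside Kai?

30240

There are 8! = 40320 arrangements in all. If Bao and Kai are adjacent, merging them into one block gives 2·(7)! = 10080 arrangements.
Complementary counting: 40320 − 10080 = 30240.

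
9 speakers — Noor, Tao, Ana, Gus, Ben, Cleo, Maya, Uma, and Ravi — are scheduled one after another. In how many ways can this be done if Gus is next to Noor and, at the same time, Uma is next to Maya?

20160

Treat {Gus,Noor} as one block (2 orders) and {Uma,Maya} as another (2 orders).
That leaves 7 units to arrange: 2 × 2 × 7! = 4 × 5040 = 20160.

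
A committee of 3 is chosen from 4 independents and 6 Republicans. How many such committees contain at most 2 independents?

116

Split by how many independents are chosen (0 through 2).
Sum: C(4,0)·C(6,3) + C(4,1)·C(6,2) + C(4,2)·C(6,1) = 20 + 60 + 36 = 116.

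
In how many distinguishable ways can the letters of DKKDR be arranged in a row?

DKKDR has 5 letters with D appearing twice and K appearing twice.
The number of distinct arrangements is 5!/(2!·2!) = 120/4 = 30.

30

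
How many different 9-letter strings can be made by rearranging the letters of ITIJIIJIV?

Letter multiplicities in ITIJIIJIV: I×5, J×2, T×1, V×1.
The number of distinct arrangements is 9!/(5!·2!) = 362880/240 = 1512.

1512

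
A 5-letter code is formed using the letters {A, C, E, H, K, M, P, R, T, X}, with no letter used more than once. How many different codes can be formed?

30240

With no repetition, fill the 5 letters in order: 10 choices, then 9, down to 6.
10 × 9 × 8 × 7 × 6 = 30240.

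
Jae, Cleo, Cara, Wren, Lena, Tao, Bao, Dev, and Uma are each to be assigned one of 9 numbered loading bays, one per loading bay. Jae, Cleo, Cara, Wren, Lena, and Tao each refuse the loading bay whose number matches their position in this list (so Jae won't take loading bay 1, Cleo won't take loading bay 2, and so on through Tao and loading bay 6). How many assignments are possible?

Let Aᵢ (for 1 ≤ i ≤ 6) be the placements that put person i in their forbidden loading bay. Any j of these fix j positions, leaving (9−j)! ways to fill the rest, and there are C(6,j) ways to pick which j.
By inclusion–exclusion, the number of valid placements is Σ_{j=0}^{6} (−1)^j C(6,j)·(9−j)!.
Computing: 362880 − 241920 + 75600 − 14400 + 1800 − 144 + 6 = 183822.

183822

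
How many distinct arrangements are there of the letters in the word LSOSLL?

Letter multiplicities in LSOSLL: L×3, O×1, S×2.
Dividing 6! = 720 by 3!·2! = 12 for the repeated letters gives 60.

60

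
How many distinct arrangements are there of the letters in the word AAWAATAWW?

The 9 letters of AAWAATAWW have repeats: A appearing 5 times and W appearing 3 times.
So there are 9! / (5!·3!) = 504 distinguishable arrangements.

504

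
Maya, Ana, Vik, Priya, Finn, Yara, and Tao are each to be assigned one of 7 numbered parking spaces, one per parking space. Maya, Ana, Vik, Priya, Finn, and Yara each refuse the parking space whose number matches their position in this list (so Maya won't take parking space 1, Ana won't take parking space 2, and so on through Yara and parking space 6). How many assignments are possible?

2119

Let Aᵢ (for 1 ≤ i ≤ 6) be the placements that put person i in their forbidden parking space. Any j of these fix j positions, leaving (7−j)! ways to fill the rest, and there are C(6,j) ways to pick which j.
By inclusion–exclusion, the number of valid placements is Σ_{j=0}^{6} (−1)^j C(6,j)·(7−j)!.
Computing: 5040 − 4320 + 1800 − 480 + 90 − 12 + 1 = 2119.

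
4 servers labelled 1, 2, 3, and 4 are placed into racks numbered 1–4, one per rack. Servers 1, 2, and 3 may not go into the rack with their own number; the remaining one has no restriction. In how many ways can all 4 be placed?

Let Aᵢ (for i ∈ {1, 2, 3}) be the placements that put server i in its forbidden rack. Any j of these fix j positions, leaving (4−j)! ways to fill the rest, and there are C(3,j) ways to pick which j.
By inclusion–exclusion, the number of valid placements is Σ_{j=0}^{3} (−1)^j C(3,j)·(4−j)!.
Computing: 24 − 18 + 6 − 1 = 11.

11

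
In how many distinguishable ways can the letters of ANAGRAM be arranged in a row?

ANAGRAM has 7 letters with A appearing 3 times.
The number of distinct arrangements is 7!/(3!) = 5040/6 = 840.

840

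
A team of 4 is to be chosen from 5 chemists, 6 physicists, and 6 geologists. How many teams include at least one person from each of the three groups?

Total 4-person selections from all 17: C(17,4) = 2380.
Selections missing a whole group: no chemists → C(12,4) = 495; no physicists → C(11,4) = 330; no geologists → C(11,4) = 330.
Add back selections omitting two groups (i.e. drawn from a single group): C(5,4) + C(6,4) + C(6,4) = 35.
By inclusion–exclusion: 2380 − 1155 + 35 = 1260.

1260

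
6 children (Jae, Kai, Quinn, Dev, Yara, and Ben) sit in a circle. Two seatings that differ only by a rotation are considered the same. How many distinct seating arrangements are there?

120

Around a circle, 6 distinct people have 6!/6 = (5)! = 120 rotationally distinct seatings.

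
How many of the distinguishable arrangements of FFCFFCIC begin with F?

140

Fix F in the first position and arrange the remaining 7 letters.
Those 7 letters have C appearing 3 times and F appearing 3 times, giving (7)!/(3!·3!) = 140.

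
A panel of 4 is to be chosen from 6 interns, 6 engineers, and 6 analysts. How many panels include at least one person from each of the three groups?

Unrestricted: C(18,4) = 3060 ways to pick any 4 of the 18.
Subtract selections that omit an entire group: no interns → C(12,4) = 495; no engineers → C(12,4) = 495; no analysts → C(12,4) = 495.
Add back selections omitting two groups (i.e. drawn from a single group): C(6,4) + C(6,4) + C(6,4) = 45.
By inclusion–exclusion: 3060 − 1485 + 45 = 1620.

1620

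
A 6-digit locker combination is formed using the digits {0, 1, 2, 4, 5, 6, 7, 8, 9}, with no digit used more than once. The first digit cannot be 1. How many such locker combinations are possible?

The first digit has 9−1 = 8 choices (anything except 1).
The remaining 5 digits are filled from the other 8 symbols without repetition: 8 × 7 × 6 × 5 × 4 = 6720.
Total: 8 × 6720 = 53760.

53760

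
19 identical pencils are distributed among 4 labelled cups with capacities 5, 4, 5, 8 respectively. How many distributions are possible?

Ignoring the caps, the number of non-negative solutions to x_1+…+x_4 = 19 is C(22,3) = 1540.
Subtract solutions that violate a single cap (substitute x_i' = x_i − (cap_i+1)): x_1 ≥ 6 gives C(16,3) = 560; x_2 ≥ 5 gives C(17,3) = 680; x_3 ≥ 6 gives C(16,3) = 560; x_4 ≥ 9 gives C(13,3) = 286. Together 2086.
Add back pairs where two caps are both exceeded: 165 + 120 + 35 + 165 + 56 + 35 = 576.
Subtract triples: 10 + 0 + 0 + 0 = 10.
By inclusion–exclusion the count is 1540 − 2086 + 576 − 10 = 20.

20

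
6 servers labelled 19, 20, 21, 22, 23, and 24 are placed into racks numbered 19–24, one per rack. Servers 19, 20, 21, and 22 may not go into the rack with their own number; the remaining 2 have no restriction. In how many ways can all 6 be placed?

Let Aᵢ (for 19 ≤ i ≤ 22) be the placements that put server i in its forbidden rack. Any j of these fix j positions, leaving (6−j)! ways to fill the rest, and there are C(4,j) ways to pick which j.
By inclusion–exclusion, the number of valid placements is Σ_{j=0}^{4} (−1)^j C(4,j)·(6−j)!.
Computing: 720 − 480 + 144 − 24 + 2 = 362.

362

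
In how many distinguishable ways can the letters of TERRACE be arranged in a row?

1260

The 7 letters of TERRACE have repeats: E appearing twice and R appearing twice.
So there are 7! / (2!·2!) = 1260 distinguishable arrangements.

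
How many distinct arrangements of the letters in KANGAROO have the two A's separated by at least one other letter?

7560

There are 8!/(2!·2!) = 10080 arrangements of KANGAROO in total.
If the two A's are adjacent, glue them into one block, leaving 7 items to arrange: (7)!/(2!) = 2520 ways.
Hence 10080 − 2520 = 7560.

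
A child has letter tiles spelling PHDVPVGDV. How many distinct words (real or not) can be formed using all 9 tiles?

Letter multiplicities in PHDVPVGDV: D×2, G×1, H×1, P×2, V×3.
Dividing 9! = 362880 by 3!·2!·2! = 24 for the repeated letters gives 15120.

15120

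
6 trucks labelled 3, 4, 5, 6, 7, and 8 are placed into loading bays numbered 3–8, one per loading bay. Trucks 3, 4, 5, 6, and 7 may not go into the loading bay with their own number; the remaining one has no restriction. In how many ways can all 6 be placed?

309

Let Aᵢ (for 3 ≤ i ≤ 7) be the placements that put truck i in its forbidden loading bay. Any j of these fix j positions, leaving (6−j)! ways to fill the rest, and there are C(5,j) ways to pick which j.
By inclusion–exclusion, the number of valid placements is Σ_{j=0}^{5} (−1)^j C(5,j)·(6−j)!.
Computing: 720 − 600 + 240 − 60 + 10 − 1 = 309.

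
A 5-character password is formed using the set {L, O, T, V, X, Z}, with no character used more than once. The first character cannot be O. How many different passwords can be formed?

600

The first character has 6−1 = 5 choices (anything except O).
The remaining 4 characters are filled from the other 5 symbols without repetition: 5 × 4 × 3 × 2 = 120.
Total: 5 × 120 = 600.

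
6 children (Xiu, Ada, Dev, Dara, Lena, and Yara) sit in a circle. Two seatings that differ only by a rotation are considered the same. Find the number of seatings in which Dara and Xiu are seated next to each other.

Treat {Dara, Xiu} as one unit (2 internal orders) and seat the resulting 5 units around the table: (4)! circular arrangements.
So 2 × (4)! = 2 × 24 = 48.

48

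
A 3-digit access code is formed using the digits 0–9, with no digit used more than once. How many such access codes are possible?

Choose and order 3 of the 10 symbols: the first digit has 10 options, the next 9, then 8.
That product is 10 × 9 × 8 = 720.

720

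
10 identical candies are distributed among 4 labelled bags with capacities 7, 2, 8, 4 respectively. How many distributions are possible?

Ignoring the caps, the number of non-negative solutions to x_1+…+x_4 = 10 is C(13,3) = 286.
Subtract solutions that violate a single cap (substitute x_i' = x_i − (cap_i+1)): x_1 ≥ 8 gives C(5,3) = 10; x_2 ≥ 3 gives C(10,3) = 120; x_3 ≥ 9 gives C(4,3) = 4; x_4 ≥ 5 gives C(8,3) = 56. Together 190.
Add back pairs where two caps are both exceeded: 0 + 0 + 0 + 0 + 10 + 0 = 10.
By inclusion–exclusion the count is 286 − 190 + 10 = 106.

106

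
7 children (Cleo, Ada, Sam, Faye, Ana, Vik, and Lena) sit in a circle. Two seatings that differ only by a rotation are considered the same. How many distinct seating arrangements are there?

720

Around a circle, 7 distinct people have 7!/7 = (6)! = 720 rotationally distinct seatings.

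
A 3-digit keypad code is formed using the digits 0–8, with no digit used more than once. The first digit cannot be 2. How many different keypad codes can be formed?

The first digit has 9−1 = 8 choices (anything except 2).
The remaining 2 digits are filled from the other 8 symbols without repetition: 8 × 7 = 56.
Total: 8 × 56 = 448.

448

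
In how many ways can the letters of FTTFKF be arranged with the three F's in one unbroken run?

Treat the 3 copies of F as a single block. The multiset to arrange is then {FFF, K, T, T}, 4 items in all.
That gives (4)!/(2!) = 12 arrangements.

12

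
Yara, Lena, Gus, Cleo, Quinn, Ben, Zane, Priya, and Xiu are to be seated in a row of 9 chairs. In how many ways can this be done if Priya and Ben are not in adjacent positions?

282240

There are 9! = 362880 arrangements in all. If Priya and Ben are adjacent, merging them into one block gives 2·(8)! = 80640 arrangements.
So 362880 − 80640 = 282240 arrangements keep them apart.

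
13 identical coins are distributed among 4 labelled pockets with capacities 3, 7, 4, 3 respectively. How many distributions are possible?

33

By stars and bars, unrestricted non-negative solutions to x_1+…+x_4 = 13 number C(13+3,3) = 560.
Subtract solutions that violate a single cap (substitute x_i' = x_i − (cap_i+1)): x_1 ≥ 4 gives C(12,3) = 220; x_2 ≥ 8 gives C(8,3) = 56; x_3 ≥ 5 gives C(11,3) = 165; x_4 ≥ 4 gives C(12,3) = 220. Together 661.
Add back pairs where two caps are both exceeded: 4 + 35 + 56 + 1 + 4 + 35 = 135.
Subtract triples: 0 + 0 + 1 + 0 = 1.
By inclusion–exclusion the count is 560 − 661 + 135 − 1 = 33.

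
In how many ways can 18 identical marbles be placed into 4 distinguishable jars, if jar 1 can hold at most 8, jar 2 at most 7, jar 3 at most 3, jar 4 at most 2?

10

Without the upper bounds there are C(21,3) = 1330 ways to split 18 among 4 jars.
Subtract solutions that violate a single cap (substitute x_i' = x_i − (cap_i+1)): x_1 ≥ 9 gives C(12,3) = 220; x_2 ≥ 8 gives C(13,3) = 286; x_3 ≥ 4 gives C(17,3) = 680; x_4 ≥ 3 gives C(18,3) = 816. Together 2002.
Add back pairs where two caps are both exceeded: 4 + 56 + 84 + 84 + 120 + 364 = 712.
Subtract triples: 0 + 0 + 10 + 20 = 30.
By inclusion–exclusion the count is 1330 − 2002 + 712 − 30 = 10.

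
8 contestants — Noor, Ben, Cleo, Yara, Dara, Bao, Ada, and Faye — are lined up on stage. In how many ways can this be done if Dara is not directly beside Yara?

30240

Of the 8! = 40320 arrangements, those with Dara and Yara adjacent number 2 × 7! = 10080 (treat the pair as a block with 2 internal orders).
Complementary counting: 40320 − 10080 = 30240.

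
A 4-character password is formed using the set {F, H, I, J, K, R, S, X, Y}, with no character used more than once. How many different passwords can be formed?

3024

Choose and order 4 of the 9 symbols: the first character has 9 options, the next 8, then 7, 6.
That product is 9 × 8 × 7 × 6 = 3024.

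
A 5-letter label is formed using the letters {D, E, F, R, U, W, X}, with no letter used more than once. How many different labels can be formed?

With no repetition, fill the 5 letters in order: 7 choices, then 6, down to 3.
That product is 7 × 6 × 5 × 4 × 3 = 2520.

2520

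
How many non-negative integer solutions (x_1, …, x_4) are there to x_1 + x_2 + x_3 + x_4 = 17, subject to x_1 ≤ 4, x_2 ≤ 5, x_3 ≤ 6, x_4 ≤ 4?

Ignoring the caps, the number of non-negative solutions to x_1+…+x_4 = 17 is C(20,3) = 1140.
Subtract solutions that violate a single cap (substitute x_i' = x_i − (cap_i+1)): x_1 ≥ 5 gives C(15,3) = 455; x_2 ≥ 6 gives C(14,3) = 364; x_3 ≥ 7 gives C(13,3) = 286; x_4 ≥ 5 gives C(15,3) = 455. Together 1560.
Add back pairs where two caps are both exceeded: 84 + 56 + 120 + 35 + 84 + 56 = 435.
Subtract triples: 0 + 4 + 1 + 0 = 5.
By inclusion–exclusion the count is 1140 − 1560 + 435 − 5 = 10.

10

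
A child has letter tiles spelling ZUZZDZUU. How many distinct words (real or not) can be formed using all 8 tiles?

280

The 8 letters of ZUZZDZUU have repeats: U appearing 3 times and Z appearing 4 times.
The number of distinct arrangements is 8!/(4!·3!) = 40320/144 = 280.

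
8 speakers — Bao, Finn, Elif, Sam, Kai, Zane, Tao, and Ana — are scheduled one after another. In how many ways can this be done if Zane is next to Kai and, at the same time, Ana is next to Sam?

2880

Treat {Zane,Kai} as one block (2 orders) and {Ana,Sam} as another (2 orders).
That leaves 6 units to arrange: 2 × 2 × 6! = 4 × 720 = 2880.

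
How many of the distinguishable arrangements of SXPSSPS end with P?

Fix P in the last position and arrange the remaining 6 letters.
Those 6 letters have S appearing 4 times, giving (6)!/(4!) = 30.

30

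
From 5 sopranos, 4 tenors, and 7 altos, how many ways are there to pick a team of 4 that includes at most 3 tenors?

Split by how many tenors are chosen (0 through 3).
Sum: C(4,0)·C(12,4) + C(4,1)·C(12,3) + C(4,2)·C(12,2) + C(4,3)·C(12,1) = 495 + 880 + 396 + 48 = 1819.

1819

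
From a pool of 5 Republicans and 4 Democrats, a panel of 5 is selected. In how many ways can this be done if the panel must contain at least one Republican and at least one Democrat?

125

Unrestricted: C(9,5) = 126 ways to pick any 5 of the 9.
Subtract selections that omit an entire group: no Republicans → C(4,5) = 0; no Democrats → C(5,5) = 1.
Both groups omitted at once is impossible, so 126 − 1 = 125.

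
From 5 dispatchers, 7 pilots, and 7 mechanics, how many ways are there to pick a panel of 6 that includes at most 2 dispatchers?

Split by how many dispatchers are chosen (0 through 2).
Sum: C(5,0)·C(14,6) + C(5,1)·C(14,5) + C(5,2)·C(14,4) = 3003 + 10010 + 10010 = 23023.

23023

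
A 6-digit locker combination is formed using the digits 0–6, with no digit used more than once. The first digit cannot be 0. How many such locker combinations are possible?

4320

The first digit has 7−1 = 6 choices (anything except 0).
The remaining 5 digits are filled from the other 6 symbols without repetition: 6 × 5 × 4 × 3 × 2 = 720.
Total: 6 × 720 = 4320.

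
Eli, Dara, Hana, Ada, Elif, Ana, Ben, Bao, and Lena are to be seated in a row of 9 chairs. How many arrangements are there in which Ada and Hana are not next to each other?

Of the 9! = 362880 arrangements, those with Ada and Hana adjacent number 2 × 8! = 80640 (treat the pair as a block with 2 internal orders).
Complementary counting: 362880 − 80640 = 282240.

282240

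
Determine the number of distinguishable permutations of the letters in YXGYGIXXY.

YXGYGIXXY has 9 letters with G appearing twice, X appearing 3 times, and Y appearing 3 times.
So there are 9! / (3!·3!·2!) = 5040 distinguishable arrangements.

5040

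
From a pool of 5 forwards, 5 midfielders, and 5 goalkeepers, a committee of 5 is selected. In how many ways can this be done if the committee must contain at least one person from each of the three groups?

Total 5-person selections from all 15: C(15,5) = 3003.
Subtract selections that omit an entire group: no forwards → C(10,5) = 252; no midfielders → C(10,5) = 252; no goalkeepers → C(10,5) = 252.
Add back selections omitting two groups (i.e. drawn from a single group): C(5,5) + C(5,5) + C(5,5) = 3.
By inclusion–exclusion: 3003 − 756 + 3 = 2250.

2250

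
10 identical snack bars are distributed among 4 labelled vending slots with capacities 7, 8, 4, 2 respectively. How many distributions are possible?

106

Ignoring the caps, the number of non-negative solutions to x_1+…+x_4 = 10 is C(13,3) = 286.
Subtract solutions that violate a single cap (substitute x_i' = x_i − (cap_i+1)): x_1 ≥ 8 gives C(5,3) = 10; x_2 ≥ 9 gives C(4,3) = 4; x_3 ≥ 5 gives C(8,3) = 56; x_4 ≥ 3 gives C(10,3) = 120. Together 190.
Add back pairs where two caps are both exceeded: 0 + 0 + 0 + 0 + 0 + 10 = 10.
By inclusion–exclusion the count is 286 − 190 + 10 = 106.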